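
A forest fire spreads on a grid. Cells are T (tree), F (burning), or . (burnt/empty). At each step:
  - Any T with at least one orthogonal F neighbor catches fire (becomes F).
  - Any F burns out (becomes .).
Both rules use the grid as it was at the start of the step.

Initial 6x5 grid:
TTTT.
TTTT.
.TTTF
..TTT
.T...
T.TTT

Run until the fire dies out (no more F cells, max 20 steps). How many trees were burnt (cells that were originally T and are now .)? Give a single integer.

Step 1: +2 fires, +1 burnt (F count now 2)
Step 2: +3 fires, +2 burnt (F count now 3)
Step 3: +4 fires, +3 burnt (F count now 4)
Step 4: +2 fires, +4 burnt (F count now 2)
Step 5: +2 fires, +2 burnt (F count now 2)
Step 6: +1 fires, +2 burnt (F count now 1)
Step 7: +0 fires, +1 burnt (F count now 0)
Fire out after step 7
Initially T: 19, now '.': 25
Total burnt (originally-T cells now '.'): 14

Answer: 14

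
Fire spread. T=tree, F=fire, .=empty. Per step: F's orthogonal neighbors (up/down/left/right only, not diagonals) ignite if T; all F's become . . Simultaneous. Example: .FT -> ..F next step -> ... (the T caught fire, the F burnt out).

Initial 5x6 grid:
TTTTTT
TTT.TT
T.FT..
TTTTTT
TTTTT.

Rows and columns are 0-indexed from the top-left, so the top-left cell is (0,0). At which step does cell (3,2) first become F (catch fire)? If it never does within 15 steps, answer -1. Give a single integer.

Step 1: cell (3,2)='F' (+3 fires, +1 burnt)
  -> target ignites at step 1
Step 2: cell (3,2)='.' (+5 fires, +3 burnt)
Step 3: cell (3,2)='.' (+7 fires, +5 burnt)
Step 4: cell (3,2)='.' (+6 fires, +7 burnt)
Step 5: cell (3,2)='.' (+2 fires, +6 burnt)
Step 6: cell (3,2)='.' (+1 fires, +2 burnt)
Step 7: cell (3,2)='.' (+0 fires, +1 burnt)
  fire out at step 7

1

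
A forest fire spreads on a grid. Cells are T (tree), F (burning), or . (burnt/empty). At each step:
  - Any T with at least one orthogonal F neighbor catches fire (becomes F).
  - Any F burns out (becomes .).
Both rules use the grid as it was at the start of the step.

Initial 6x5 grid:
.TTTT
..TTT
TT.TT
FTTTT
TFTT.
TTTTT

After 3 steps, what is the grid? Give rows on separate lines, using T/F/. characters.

Step 1: 5 trees catch fire, 2 burn out
  .TTTT
  ..TTT
  FT.TT
  .FTTT
  F.FT.
  TFTTT
Step 2: 5 trees catch fire, 5 burn out
  .TTTT
  ..TTT
  .F.TT
  ..FTT
  ...F.
  F.FTT
Step 3: 2 trees catch fire, 5 burn out
  .TTTT
  ..TTT
  ...TT
  ...FT
  .....
  ...FT

.TTTT
..TTT
...TT
...FT
.....
...FT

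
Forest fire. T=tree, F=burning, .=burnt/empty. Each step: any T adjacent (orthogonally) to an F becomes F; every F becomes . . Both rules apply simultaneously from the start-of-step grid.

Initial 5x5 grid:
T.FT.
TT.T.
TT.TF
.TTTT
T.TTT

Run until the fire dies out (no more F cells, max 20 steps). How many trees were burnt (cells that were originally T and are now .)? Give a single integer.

Answer: 15

Derivation:
Step 1: +3 fires, +2 burnt (F count now 3)
Step 2: +3 fires, +3 burnt (F count now 3)
Step 3: +2 fires, +3 burnt (F count now 2)
Step 4: +2 fires, +2 burnt (F count now 2)
Step 5: +1 fires, +2 burnt (F count now 1)
Step 6: +2 fires, +1 burnt (F count now 2)
Step 7: +1 fires, +2 burnt (F count now 1)
Step 8: +1 fires, +1 burnt (F count now 1)
Step 9: +0 fires, +1 burnt (F count now 0)
Fire out after step 9
Initially T: 16, now '.': 24
Total burnt (originally-T cells now '.'): 15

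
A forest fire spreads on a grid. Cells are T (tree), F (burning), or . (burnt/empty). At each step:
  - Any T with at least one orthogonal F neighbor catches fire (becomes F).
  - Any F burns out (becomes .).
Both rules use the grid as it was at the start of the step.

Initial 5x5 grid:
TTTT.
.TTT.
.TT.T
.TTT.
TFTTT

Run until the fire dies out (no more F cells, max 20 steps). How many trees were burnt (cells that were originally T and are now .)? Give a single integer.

Step 1: +3 fires, +1 burnt (F count now 3)
Step 2: +3 fires, +3 burnt (F count now 3)
Step 3: +4 fires, +3 burnt (F count now 4)
Step 4: +2 fires, +4 burnt (F count now 2)
Step 5: +3 fires, +2 burnt (F count now 3)
Step 6: +1 fires, +3 burnt (F count now 1)
Step 7: +0 fires, +1 burnt (F count now 0)
Fire out after step 7
Initially T: 17, now '.': 24
Total burnt (originally-T cells now '.'): 16

Answer: 16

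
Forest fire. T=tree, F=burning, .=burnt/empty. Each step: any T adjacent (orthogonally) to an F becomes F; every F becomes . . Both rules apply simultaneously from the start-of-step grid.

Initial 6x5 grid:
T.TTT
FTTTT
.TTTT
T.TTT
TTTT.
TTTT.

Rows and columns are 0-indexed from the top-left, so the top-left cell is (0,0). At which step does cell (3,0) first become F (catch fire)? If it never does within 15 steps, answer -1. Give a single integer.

Step 1: cell (3,0)='T' (+2 fires, +1 burnt)
Step 2: cell (3,0)='T' (+2 fires, +2 burnt)
Step 3: cell (3,0)='T' (+3 fires, +2 burnt)
Step 4: cell (3,0)='T' (+4 fires, +3 burnt)
Step 5: cell (3,0)='T' (+4 fires, +4 burnt)
Step 6: cell (3,0)='T' (+4 fires, +4 burnt)
Step 7: cell (3,0)='T' (+3 fires, +4 burnt)
Step 8: cell (3,0)='F' (+2 fires, +3 burnt)
  -> target ignites at step 8
Step 9: cell (3,0)='.' (+0 fires, +2 burnt)
  fire out at step 9

8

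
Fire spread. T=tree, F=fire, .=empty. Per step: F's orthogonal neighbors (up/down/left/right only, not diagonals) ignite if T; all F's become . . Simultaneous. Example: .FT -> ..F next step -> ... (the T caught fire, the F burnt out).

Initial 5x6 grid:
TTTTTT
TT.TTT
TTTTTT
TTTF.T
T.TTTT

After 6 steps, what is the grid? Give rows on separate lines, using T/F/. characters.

Step 1: 3 trees catch fire, 1 burn out
  TTTTTT
  TT.TTT
  TTTFTT
  TTF..T
  T.TFTT
Step 2: 6 trees catch fire, 3 burn out
  TTTTTT
  TT.FTT
  TTF.FT
  TF...T
  T.F.FT
Step 3: 6 trees catch fire, 6 burn out
  TTTFTT
  TT..FT
  TF...F
  F....T
  T....F
Step 4: 7 trees catch fire, 6 burn out
  TTF.FT
  TF...F
  F.....
  .....F
  F.....
Step 5: 3 trees catch fire, 7 burn out
  TF...F
  F.....
  ......
  ......
  ......
Step 6: 1 trees catch fire, 3 burn out
  F.....
  ......
  ......
  ......
  ......

F.....
......
......
......
......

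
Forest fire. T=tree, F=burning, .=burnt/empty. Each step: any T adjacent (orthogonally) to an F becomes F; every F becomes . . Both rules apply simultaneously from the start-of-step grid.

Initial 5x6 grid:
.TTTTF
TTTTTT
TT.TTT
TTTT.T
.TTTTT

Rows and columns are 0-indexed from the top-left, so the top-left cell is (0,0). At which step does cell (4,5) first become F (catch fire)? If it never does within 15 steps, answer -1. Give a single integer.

Step 1: cell (4,5)='T' (+2 fires, +1 burnt)
Step 2: cell (4,5)='T' (+3 fires, +2 burnt)
Step 3: cell (4,5)='T' (+4 fires, +3 burnt)
Step 4: cell (4,5)='F' (+4 fires, +4 burnt)
  -> target ignites at step 4
Step 5: cell (4,5)='.' (+3 fires, +4 burnt)
Step 6: cell (4,5)='.' (+4 fires, +3 burnt)
Step 7: cell (4,5)='.' (+3 fires, +4 burnt)
Step 8: cell (4,5)='.' (+2 fires, +3 burnt)
Step 9: cell (4,5)='.' (+0 fires, +2 burnt)
  fire out at step 9

4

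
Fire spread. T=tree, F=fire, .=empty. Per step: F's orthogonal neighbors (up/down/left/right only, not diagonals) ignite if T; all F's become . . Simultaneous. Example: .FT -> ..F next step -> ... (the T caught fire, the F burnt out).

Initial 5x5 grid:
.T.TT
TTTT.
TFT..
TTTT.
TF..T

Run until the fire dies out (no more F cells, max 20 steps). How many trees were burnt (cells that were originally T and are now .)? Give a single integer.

Step 1: +5 fires, +2 burnt (F count now 5)
Step 2: +5 fires, +5 burnt (F count now 5)
Step 3: +2 fires, +5 burnt (F count now 2)
Step 4: +1 fires, +2 burnt (F count now 1)
Step 5: +1 fires, +1 burnt (F count now 1)
Step 6: +0 fires, +1 burnt (F count now 0)
Fire out after step 6
Initially T: 15, now '.': 24
Total burnt (originally-T cells now '.'): 14

Answer: 14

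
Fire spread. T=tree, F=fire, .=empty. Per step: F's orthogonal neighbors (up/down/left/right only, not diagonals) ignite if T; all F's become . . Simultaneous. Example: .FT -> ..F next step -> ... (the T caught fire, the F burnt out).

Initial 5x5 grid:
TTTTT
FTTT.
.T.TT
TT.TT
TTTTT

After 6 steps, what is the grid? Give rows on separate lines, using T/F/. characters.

Step 1: 2 trees catch fire, 1 burn out
  FTTTT
  .FTT.
  .T.TT
  TT.TT
  TTTTT
Step 2: 3 trees catch fire, 2 burn out
  .FTTT
  ..FT.
  .F.TT
  TT.TT
  TTTTT
Step 3: 3 trees catch fire, 3 burn out
  ..FTT
  ...F.
  ...TT
  TF.TT
  TTTTT
Step 4: 4 trees catch fire, 3 burn out
  ...FT
  .....
  ...FT
  F..TT
  TFTTT
Step 5: 5 trees catch fire, 4 burn out
  ....F
  .....
  ....F
  ...FT
  F.FTT
Step 6: 2 trees catch fire, 5 burn out
  .....
  .....
  .....
  ....F
  ...FT

.....
.....
.....
....F
...FT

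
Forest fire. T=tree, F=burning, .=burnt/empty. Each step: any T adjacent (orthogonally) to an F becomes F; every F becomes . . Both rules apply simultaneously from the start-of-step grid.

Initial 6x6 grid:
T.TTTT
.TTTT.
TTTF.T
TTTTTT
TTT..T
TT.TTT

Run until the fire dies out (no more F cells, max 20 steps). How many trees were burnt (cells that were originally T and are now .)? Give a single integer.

Answer: 27

Derivation:
Step 1: +3 fires, +1 burnt (F count now 3)
Step 2: +6 fires, +3 burnt (F count now 6)
Step 3: +7 fires, +6 burnt (F count now 7)
Step 4: +5 fires, +7 burnt (F count now 5)
Step 5: +3 fires, +5 burnt (F count now 3)
Step 6: +2 fires, +3 burnt (F count now 2)
Step 7: +1 fires, +2 burnt (F count now 1)
Step 8: +0 fires, +1 burnt (F count now 0)
Fire out after step 8
Initially T: 28, now '.': 35
Total burnt (originally-T cells now '.'): 27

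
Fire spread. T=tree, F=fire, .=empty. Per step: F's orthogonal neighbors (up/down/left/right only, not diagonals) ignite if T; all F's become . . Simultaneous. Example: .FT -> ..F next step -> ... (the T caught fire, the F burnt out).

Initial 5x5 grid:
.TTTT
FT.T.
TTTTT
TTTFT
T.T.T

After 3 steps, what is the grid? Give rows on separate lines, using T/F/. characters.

Step 1: 5 trees catch fire, 2 burn out
  .TTTT
  .F.T.
  FTTFT
  TTF.F
  T.T.T
Step 2: 9 trees catch fire, 5 burn out
  .FTTT
  ...F.
  .FF.F
  FF...
  T.F.F
Step 3: 3 trees catch fire, 9 burn out
  ..FFT
  .....
  .....
  .....
  F....

..FFT
.....
.....
.....
F....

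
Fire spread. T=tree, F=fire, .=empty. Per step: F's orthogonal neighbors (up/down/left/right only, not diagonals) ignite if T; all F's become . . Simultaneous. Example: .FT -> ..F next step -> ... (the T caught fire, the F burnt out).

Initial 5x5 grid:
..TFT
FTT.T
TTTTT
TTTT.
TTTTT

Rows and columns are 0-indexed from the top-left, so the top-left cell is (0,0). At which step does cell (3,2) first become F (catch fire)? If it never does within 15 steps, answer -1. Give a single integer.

Step 1: cell (3,2)='T' (+4 fires, +2 burnt)
Step 2: cell (3,2)='T' (+4 fires, +4 burnt)
Step 3: cell (3,2)='T' (+4 fires, +4 burnt)
Step 4: cell (3,2)='F' (+3 fires, +4 burnt)
  -> target ignites at step 4
Step 5: cell (3,2)='.' (+2 fires, +3 burnt)
Step 6: cell (3,2)='.' (+1 fires, +2 burnt)
Step 7: cell (3,2)='.' (+1 fires, +1 burnt)
Step 8: cell (3,2)='.' (+0 fires, +1 burnt)
  fire out at step 8

4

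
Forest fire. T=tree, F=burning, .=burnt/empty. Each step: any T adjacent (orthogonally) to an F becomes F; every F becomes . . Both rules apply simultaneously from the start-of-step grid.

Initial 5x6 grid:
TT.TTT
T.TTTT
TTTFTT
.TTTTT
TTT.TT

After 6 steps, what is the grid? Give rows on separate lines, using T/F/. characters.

Step 1: 4 trees catch fire, 1 burn out
  TT.TTT
  T.TFTT
  TTF.FT
  .TTFTT
  TTT.TT
Step 2: 7 trees catch fire, 4 burn out
  TT.FTT
  T.F.FT
  TF...F
  .TF.FT
  TTT.TT
Step 3: 7 trees catch fire, 7 burn out
  TT..FT
  T....F
  F.....
  .F...F
  TTF.FT
Step 4: 4 trees catch fire, 7 burn out
  TT...F
  F.....
  ......
  ......
  TF...F
Step 5: 2 trees catch fire, 4 burn out
  FT....
  ......
  ......
  ......
  F.....
Step 6: 1 trees catch fire, 2 burn out
  .F....
  ......
  ......
  ......
  ......

.F....
......
......
......
......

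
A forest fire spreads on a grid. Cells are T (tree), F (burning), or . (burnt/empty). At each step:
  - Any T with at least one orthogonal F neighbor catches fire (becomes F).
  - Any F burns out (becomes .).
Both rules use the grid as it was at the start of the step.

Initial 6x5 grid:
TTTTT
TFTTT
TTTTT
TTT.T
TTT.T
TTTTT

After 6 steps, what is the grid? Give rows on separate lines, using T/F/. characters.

Step 1: 4 trees catch fire, 1 burn out
  TFTTT
  F.FTT
  TFTTT
  TTT.T
  TTT.T
  TTTTT
Step 2: 6 trees catch fire, 4 burn out
  F.FTT
  ...FT
  F.FTT
  TFT.T
  TTT.T
  TTTTT
Step 3: 6 trees catch fire, 6 burn out
  ...FT
  ....F
  ...FT
  F.F.T
  TFT.T
  TTTTT
Step 4: 5 trees catch fire, 6 burn out
  ....F
  .....
  ....F
  ....T
  F.F.T
  TFTTT
Step 5: 3 trees catch fire, 5 burn out
  .....
  .....
  .....
  ....F
  ....T
  F.FTT
Step 6: 2 trees catch fire, 3 burn out
  .....
  .....
  .....
  .....
  ....F
  ...FT

.....
.....
.....
.....
....F
...FT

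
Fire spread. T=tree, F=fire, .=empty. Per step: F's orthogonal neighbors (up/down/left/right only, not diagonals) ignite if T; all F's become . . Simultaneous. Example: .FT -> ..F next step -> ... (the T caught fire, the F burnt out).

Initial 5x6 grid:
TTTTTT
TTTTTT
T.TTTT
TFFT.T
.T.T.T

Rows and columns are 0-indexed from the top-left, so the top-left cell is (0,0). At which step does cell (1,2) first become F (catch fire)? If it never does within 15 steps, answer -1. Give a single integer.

Step 1: cell (1,2)='T' (+4 fires, +2 burnt)
Step 2: cell (1,2)='F' (+4 fires, +4 burnt)
  -> target ignites at step 2
Step 3: cell (1,2)='.' (+5 fires, +4 burnt)
Step 4: cell (1,2)='.' (+5 fires, +5 burnt)
Step 5: cell (1,2)='.' (+3 fires, +5 burnt)
Step 6: cell (1,2)='.' (+2 fires, +3 burnt)
Step 7: cell (1,2)='.' (+0 fires, +2 burnt)
  fire out at step 7

2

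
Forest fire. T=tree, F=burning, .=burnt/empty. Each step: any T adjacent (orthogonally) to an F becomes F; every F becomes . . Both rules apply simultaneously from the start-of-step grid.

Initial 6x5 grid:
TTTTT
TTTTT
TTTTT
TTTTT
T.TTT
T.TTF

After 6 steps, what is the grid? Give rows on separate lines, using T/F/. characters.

Step 1: 2 trees catch fire, 1 burn out
  TTTTT
  TTTTT
  TTTTT
  TTTTT
  T.TTF
  T.TF.
Step 2: 3 trees catch fire, 2 burn out
  TTTTT
  TTTTT
  TTTTT
  TTTTF
  T.TF.
  T.F..
Step 3: 3 trees catch fire, 3 burn out
  TTTTT
  TTTTT
  TTTTF
  TTTF.
  T.F..
  T....
Step 4: 3 trees catch fire, 3 burn out
  TTTTT
  TTTTF
  TTTF.
  TTF..
  T....
  T....
Step 5: 4 trees catch fire, 3 burn out
  TTTTF
  TTTF.
  TTF..
  TF...
  T....
  T....
Step 6: 4 trees catch fire, 4 burn out
  TTTF.
  TTF..
  TF...
  F....
  T....
  T....

TTTF.
TTF..
TF...
F....
T....
T....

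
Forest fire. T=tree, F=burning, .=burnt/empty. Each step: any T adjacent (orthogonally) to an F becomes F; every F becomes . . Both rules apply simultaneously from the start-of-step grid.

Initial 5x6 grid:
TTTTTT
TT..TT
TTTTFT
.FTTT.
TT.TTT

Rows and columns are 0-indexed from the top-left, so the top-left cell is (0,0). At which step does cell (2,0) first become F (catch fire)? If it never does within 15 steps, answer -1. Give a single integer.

Step 1: cell (2,0)='T' (+7 fires, +2 burnt)
Step 2: cell (2,0)='F' (+8 fires, +7 burnt)
  -> target ignites at step 2
Step 3: cell (2,0)='.' (+6 fires, +8 burnt)
Step 4: cell (2,0)='.' (+2 fires, +6 burnt)
Step 5: cell (2,0)='.' (+0 fires, +2 burnt)
  fire out at step 5

2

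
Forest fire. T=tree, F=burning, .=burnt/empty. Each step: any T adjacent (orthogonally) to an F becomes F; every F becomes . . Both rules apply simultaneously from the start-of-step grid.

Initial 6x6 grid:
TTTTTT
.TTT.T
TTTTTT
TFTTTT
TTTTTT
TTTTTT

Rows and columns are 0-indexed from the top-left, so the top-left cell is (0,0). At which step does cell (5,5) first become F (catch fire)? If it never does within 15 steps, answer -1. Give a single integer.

Step 1: cell (5,5)='T' (+4 fires, +1 burnt)
Step 2: cell (5,5)='T' (+7 fires, +4 burnt)
Step 3: cell (5,5)='T' (+7 fires, +7 burnt)
Step 4: cell (5,5)='T' (+7 fires, +7 burnt)
Step 5: cell (5,5)='T' (+4 fires, +7 burnt)
Step 6: cell (5,5)='F' (+3 fires, +4 burnt)
  -> target ignites at step 6
Step 7: cell (5,5)='.' (+1 fires, +3 burnt)
Step 8: cell (5,5)='.' (+0 fires, +1 burnt)
  fire out at step 8

6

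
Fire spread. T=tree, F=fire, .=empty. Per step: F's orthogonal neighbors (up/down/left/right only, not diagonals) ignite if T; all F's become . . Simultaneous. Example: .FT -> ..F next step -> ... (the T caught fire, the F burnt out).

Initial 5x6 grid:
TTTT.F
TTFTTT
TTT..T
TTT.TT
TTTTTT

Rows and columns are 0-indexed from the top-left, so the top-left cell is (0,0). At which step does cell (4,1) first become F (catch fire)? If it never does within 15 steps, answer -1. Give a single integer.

Step 1: cell (4,1)='T' (+5 fires, +2 burnt)
Step 2: cell (4,1)='T' (+7 fires, +5 burnt)
Step 3: cell (4,1)='T' (+5 fires, +7 burnt)
Step 4: cell (4,1)='F' (+5 fires, +5 burnt)
  -> target ignites at step 4
Step 5: cell (4,1)='.' (+2 fires, +5 burnt)
Step 6: cell (4,1)='.' (+0 fires, +2 burnt)
  fire out at step 6

4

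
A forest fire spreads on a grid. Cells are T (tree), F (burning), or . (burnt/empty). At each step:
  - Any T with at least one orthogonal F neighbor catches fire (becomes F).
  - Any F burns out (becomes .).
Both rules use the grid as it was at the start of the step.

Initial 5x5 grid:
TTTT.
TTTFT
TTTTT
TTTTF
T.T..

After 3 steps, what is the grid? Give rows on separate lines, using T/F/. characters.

Step 1: 6 trees catch fire, 2 burn out
  TTTF.
  TTF.F
  TTTFF
  TTTF.
  T.T..
Step 2: 4 trees catch fire, 6 burn out
  TTF..
  TF...
  TTF..
  TTF..
  T.T..
Step 3: 5 trees catch fire, 4 burn out
  TF...
  F....
  TF...
  TF...
  T.F..

TF...
F....
TF...
TF...
T.F..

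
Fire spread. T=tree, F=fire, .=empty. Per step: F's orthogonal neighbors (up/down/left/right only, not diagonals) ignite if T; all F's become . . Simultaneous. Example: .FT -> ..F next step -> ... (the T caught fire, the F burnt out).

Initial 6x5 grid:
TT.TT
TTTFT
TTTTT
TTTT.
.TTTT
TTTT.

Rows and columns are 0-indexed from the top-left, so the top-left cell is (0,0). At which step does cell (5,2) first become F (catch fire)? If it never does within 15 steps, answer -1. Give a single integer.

Step 1: cell (5,2)='T' (+4 fires, +1 burnt)
Step 2: cell (5,2)='T' (+5 fires, +4 burnt)
Step 3: cell (5,2)='T' (+5 fires, +5 burnt)
Step 4: cell (5,2)='T' (+6 fires, +5 burnt)
Step 5: cell (5,2)='F' (+3 fires, +6 burnt)
  -> target ignites at step 5
Step 6: cell (5,2)='.' (+1 fires, +3 burnt)
Step 7: cell (5,2)='.' (+1 fires, +1 burnt)
Step 8: cell (5,2)='.' (+0 fires, +1 burnt)
  fire out at step 8

5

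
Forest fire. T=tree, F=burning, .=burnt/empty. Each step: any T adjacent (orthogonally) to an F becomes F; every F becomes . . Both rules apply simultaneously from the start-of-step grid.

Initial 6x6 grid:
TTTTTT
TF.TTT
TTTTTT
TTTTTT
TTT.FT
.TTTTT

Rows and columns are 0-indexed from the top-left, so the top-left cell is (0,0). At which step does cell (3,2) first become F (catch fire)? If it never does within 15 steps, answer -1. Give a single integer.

Step 1: cell (3,2)='T' (+6 fires, +2 burnt)
Step 2: cell (3,2)='T' (+10 fires, +6 burnt)
Step 3: cell (3,2)='F' (+8 fires, +10 burnt)
  -> target ignites at step 3
Step 4: cell (3,2)='.' (+6 fires, +8 burnt)
Step 5: cell (3,2)='.' (+1 fires, +6 burnt)
Step 6: cell (3,2)='.' (+0 fires, +1 burnt)
  fire out at step 6

3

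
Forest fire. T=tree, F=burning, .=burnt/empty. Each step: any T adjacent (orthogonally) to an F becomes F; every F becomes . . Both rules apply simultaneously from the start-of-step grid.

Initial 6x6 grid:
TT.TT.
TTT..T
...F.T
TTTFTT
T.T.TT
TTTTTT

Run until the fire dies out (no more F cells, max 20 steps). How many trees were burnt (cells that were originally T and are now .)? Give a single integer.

Step 1: +2 fires, +2 burnt (F count now 2)
Step 2: +4 fires, +2 burnt (F count now 4)
Step 3: +5 fires, +4 burnt (F count now 5)
Step 4: +5 fires, +5 burnt (F count now 5)
Step 5: +1 fires, +5 burnt (F count now 1)
Step 6: +0 fires, +1 burnt (F count now 0)
Fire out after step 6
Initially T: 24, now '.': 29
Total burnt (originally-T cells now '.'): 17

Answer: 17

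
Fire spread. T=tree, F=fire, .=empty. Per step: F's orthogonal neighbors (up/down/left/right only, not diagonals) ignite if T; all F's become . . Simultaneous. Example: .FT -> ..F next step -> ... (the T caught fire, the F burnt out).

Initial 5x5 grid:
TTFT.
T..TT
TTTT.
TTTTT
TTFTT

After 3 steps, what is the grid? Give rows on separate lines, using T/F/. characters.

Step 1: 5 trees catch fire, 2 burn out
  TF.F.
  T..TT
  TTTT.
  TTFTT
  TF.FT
Step 2: 7 trees catch fire, 5 burn out
  F....
  T..FT
  TTFT.
  TF.FT
  F...F
Step 3: 6 trees catch fire, 7 burn out
  .....
  F...F
  TF.F.
  F...F
  .....

.....
F...F
TF.F.
F...F
.....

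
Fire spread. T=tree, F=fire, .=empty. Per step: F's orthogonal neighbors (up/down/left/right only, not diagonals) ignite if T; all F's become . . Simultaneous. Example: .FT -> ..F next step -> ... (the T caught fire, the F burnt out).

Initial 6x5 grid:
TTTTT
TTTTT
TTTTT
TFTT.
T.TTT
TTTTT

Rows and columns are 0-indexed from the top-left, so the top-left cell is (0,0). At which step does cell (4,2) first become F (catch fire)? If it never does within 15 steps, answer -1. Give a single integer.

Step 1: cell (4,2)='T' (+3 fires, +1 burnt)
Step 2: cell (4,2)='F' (+6 fires, +3 burnt)
  -> target ignites at step 2
Step 3: cell (4,2)='.' (+7 fires, +6 burnt)
Step 4: cell (4,2)='.' (+7 fires, +7 burnt)
Step 5: cell (4,2)='.' (+3 fires, +7 burnt)
Step 6: cell (4,2)='.' (+1 fires, +3 burnt)
Step 7: cell (4,2)='.' (+0 fires, +1 burnt)
  fire out at step 7

2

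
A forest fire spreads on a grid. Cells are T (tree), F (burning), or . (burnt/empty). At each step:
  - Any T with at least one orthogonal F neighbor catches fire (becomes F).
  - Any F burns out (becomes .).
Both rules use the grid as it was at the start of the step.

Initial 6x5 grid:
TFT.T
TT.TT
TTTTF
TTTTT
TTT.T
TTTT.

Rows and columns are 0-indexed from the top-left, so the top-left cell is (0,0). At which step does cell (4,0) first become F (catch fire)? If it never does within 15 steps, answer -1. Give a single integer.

Step 1: cell (4,0)='T' (+6 fires, +2 burnt)
Step 2: cell (4,0)='T' (+7 fires, +6 burnt)
Step 3: cell (4,0)='T' (+3 fires, +7 burnt)
Step 4: cell (4,0)='T' (+3 fires, +3 burnt)
Step 5: cell (4,0)='F' (+3 fires, +3 burnt)
  -> target ignites at step 5
Step 6: cell (4,0)='.' (+2 fires, +3 burnt)
Step 7: cell (4,0)='.' (+0 fires, +2 burnt)
  fire out at step 7

5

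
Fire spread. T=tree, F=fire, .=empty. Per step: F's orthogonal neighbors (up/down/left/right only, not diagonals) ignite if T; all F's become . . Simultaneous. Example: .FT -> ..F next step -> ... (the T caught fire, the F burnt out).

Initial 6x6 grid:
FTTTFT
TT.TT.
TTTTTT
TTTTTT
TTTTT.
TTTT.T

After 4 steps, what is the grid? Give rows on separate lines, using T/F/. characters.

Step 1: 5 trees catch fire, 2 burn out
  .FTF.F
  FT.TF.
  TTTTTT
  TTTTTT
  TTTTT.
  TTTT.T
Step 2: 5 trees catch fire, 5 burn out
  ..F...
  .F.F..
  FTTTFT
  TTTTTT
  TTTTT.
  TTTT.T
Step 3: 5 trees catch fire, 5 burn out
  ......
  ......
  .FTF.F
  FTTTFT
  TTTTT.
  TTTT.T
Step 4: 6 trees catch fire, 5 burn out
  ......
  ......
  ..F...
  .FTF.F
  FTTTF.
  TTTT.T

......
......
..F...
.FTF.F
FTTTF.
TTTT.T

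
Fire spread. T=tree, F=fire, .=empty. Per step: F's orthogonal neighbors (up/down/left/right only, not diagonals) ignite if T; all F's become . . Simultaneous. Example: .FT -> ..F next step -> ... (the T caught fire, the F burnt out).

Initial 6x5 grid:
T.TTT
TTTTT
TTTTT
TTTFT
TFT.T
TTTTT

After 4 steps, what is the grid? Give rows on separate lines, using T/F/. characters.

Step 1: 7 trees catch fire, 2 burn out
  T.TTT
  TTTTT
  TTTFT
  TFF.F
  F.F.T
  TFTTT
Step 2: 8 trees catch fire, 7 burn out
  T.TTT
  TTTFT
  TFF.F
  F....
  ....F
  F.FTT
Step 3: 7 trees catch fire, 8 burn out
  T.TFT
  TFF.F
  F....
  .....
  .....
  ...FF
Step 4: 3 trees catch fire, 7 burn out
  T.F.F
  F....
  .....
  .....
  .....
  .....

T.F.F
F....
.....
.....
.....
.....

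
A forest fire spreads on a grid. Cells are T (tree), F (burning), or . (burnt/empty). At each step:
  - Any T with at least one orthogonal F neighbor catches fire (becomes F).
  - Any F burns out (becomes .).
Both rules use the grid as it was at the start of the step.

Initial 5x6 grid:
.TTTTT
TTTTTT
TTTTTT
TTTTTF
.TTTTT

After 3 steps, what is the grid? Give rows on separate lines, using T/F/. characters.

Step 1: 3 trees catch fire, 1 burn out
  .TTTTT
  TTTTTT
  TTTTTF
  TTTTF.
  .TTTTF
Step 2: 4 trees catch fire, 3 burn out
  .TTTTT
  TTTTTF
  TTTTF.
  TTTF..
  .TTTF.
Step 3: 5 trees catch fire, 4 burn out
  .TTTTF
  TTTTF.
  TTTF..
  TTF...
  .TTF..

.TTTTF
TTTTF.
TTTF..
TTF...
.TTF..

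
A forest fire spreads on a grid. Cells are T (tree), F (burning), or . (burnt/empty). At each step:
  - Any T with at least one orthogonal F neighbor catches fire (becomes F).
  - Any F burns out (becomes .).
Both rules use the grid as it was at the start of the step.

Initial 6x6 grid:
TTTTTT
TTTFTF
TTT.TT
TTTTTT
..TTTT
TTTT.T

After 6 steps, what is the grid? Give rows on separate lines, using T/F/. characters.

Step 1: 5 trees catch fire, 2 burn out
  TTTFTF
  TTF.F.
  TTT.TF
  TTTTTT
  ..TTTT
  TTTT.T
Step 2: 6 trees catch fire, 5 burn out
  TTF.F.
  TF....
  TTF.F.
  TTTTTF
  ..TTTT
  TTTT.T
Step 3: 6 trees catch fire, 6 burn out
  TF....
  F.....
  TF....
  TTFTF.
  ..TTTF
  TTTT.T
Step 4: 7 trees catch fire, 6 burn out
  F.....
  ......
  F.....
  TF.F..
  ..FTF.
  TTTT.F
Step 5: 3 trees catch fire, 7 burn out
  ......
  ......
  ......
  F.....
  ...F..
  TTFT..
Step 6: 2 trees catch fire, 3 burn out
  ......
  ......
  ......
  ......
  ......
  TF.F..

......
......
......
......
......
TF.F..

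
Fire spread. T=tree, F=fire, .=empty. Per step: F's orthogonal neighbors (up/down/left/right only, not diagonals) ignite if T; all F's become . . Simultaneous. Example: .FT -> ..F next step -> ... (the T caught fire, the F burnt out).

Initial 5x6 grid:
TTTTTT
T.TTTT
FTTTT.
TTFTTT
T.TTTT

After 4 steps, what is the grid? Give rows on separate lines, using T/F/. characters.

Step 1: 7 trees catch fire, 2 burn out
  TTTTTT
  F.TTTT
  .FFTT.
  FF.FTT
  T.FTTT
Step 2: 6 trees catch fire, 7 burn out
  FTTTTT
  ..FTTT
  ...FT.
  ....FT
  F..FTT
Step 3: 6 trees catch fire, 6 burn out
  .FFTTT
  ...FTT
  ....F.
  .....F
  ....FT
Step 4: 3 trees catch fire, 6 burn out
  ...FTT
  ....FT
  ......
  ......
  .....F

...FTT
....FT
......
......
.....F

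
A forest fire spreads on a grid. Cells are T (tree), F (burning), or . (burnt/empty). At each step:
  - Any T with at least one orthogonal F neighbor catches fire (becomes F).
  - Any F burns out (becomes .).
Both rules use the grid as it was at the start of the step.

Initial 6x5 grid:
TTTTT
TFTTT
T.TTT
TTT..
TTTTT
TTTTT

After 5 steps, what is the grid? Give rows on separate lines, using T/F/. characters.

Step 1: 3 trees catch fire, 1 burn out
  TFTTT
  F.FTT
  T.TTT
  TTT..
  TTTTT
  TTTTT
Step 2: 5 trees catch fire, 3 burn out
  F.FTT
  ...FT
  F.FTT
  TTT..
  TTTTT
  TTTTT
Step 3: 5 trees catch fire, 5 burn out
  ...FT
  ....F
  ...FT
  FTF..
  TTTTT
  TTTTT
Step 4: 5 trees catch fire, 5 burn out
  ....F
  .....
  ....F
  .F...
  FTFTT
  TTTTT
Step 5: 4 trees catch fire, 5 burn out
  .....
  .....
  .....
  .....
  .F.FT
  FTFTT

.....
.....
.....
.....
.F.FT
FTFTT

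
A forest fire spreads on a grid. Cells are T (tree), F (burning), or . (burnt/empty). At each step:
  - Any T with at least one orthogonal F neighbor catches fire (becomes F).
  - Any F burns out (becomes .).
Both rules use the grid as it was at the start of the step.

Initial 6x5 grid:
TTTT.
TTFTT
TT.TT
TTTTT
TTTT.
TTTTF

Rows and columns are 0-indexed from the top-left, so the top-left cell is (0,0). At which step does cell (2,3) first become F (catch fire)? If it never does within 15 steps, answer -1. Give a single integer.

Step 1: cell (2,3)='T' (+4 fires, +2 burnt)
Step 2: cell (2,3)='F' (+8 fires, +4 burnt)
  -> target ignites at step 2
Step 3: cell (2,3)='.' (+7 fires, +8 burnt)
Step 4: cell (2,3)='.' (+5 fires, +7 burnt)
Step 5: cell (2,3)='.' (+1 fires, +5 burnt)
Step 6: cell (2,3)='.' (+0 fires, +1 burnt)
  fire out at step 6

2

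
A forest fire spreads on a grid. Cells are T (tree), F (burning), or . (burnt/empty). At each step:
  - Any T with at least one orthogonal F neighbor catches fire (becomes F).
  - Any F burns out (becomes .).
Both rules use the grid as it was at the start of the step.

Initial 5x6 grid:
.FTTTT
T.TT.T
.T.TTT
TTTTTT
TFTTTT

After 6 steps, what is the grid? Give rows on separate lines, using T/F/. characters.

Step 1: 4 trees catch fire, 2 burn out
  ..FTTT
  T.TT.T
  .T.TTT
  TFTTTT
  F.FTTT
Step 2: 6 trees catch fire, 4 burn out
  ...FTT
  T.FT.T
  .F.TTT
  F.FTTT
  ...FTT
Step 3: 4 trees catch fire, 6 burn out
  ....FT
  T..F.T
  ...TTT
  ...FTT
  ....FT
Step 4: 4 trees catch fire, 4 burn out
  .....F
  T....T
  ...FTT
  ....FT
  .....F
Step 5: 3 trees catch fire, 4 burn out
  ......
  T....F
  ....FT
  .....F
  ......
Step 6: 1 trees catch fire, 3 burn out
  ......
  T.....
  .....F
  ......
  ......

......
T.....
.....F
......
......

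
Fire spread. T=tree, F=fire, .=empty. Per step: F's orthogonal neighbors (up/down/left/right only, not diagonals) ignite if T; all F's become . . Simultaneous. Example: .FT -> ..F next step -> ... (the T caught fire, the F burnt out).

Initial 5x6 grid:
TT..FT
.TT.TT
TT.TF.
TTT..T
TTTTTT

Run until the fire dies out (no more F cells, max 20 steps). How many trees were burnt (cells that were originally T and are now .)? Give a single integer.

Step 1: +3 fires, +2 burnt (F count now 3)
Step 2: +1 fires, +3 burnt (F count now 1)
Step 3: +0 fires, +1 burnt (F count now 0)
Fire out after step 3
Initially T: 20, now '.': 14
Total burnt (originally-T cells now '.'): 4

Answer: 4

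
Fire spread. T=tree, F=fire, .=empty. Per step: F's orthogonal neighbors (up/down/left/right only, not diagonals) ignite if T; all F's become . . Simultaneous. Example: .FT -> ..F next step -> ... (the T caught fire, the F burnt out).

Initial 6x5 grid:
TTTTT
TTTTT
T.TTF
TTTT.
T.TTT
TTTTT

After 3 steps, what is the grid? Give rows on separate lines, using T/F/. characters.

Step 1: 2 trees catch fire, 1 burn out
  TTTTT
  TTTTF
  T.TF.
  TTTT.
  T.TTT
  TTTTT
Step 2: 4 trees catch fire, 2 burn out
  TTTTF
  TTTF.
  T.F..
  TTTF.
  T.TTT
  TTTTT
Step 3: 4 trees catch fire, 4 burn out
  TTTF.
  TTF..
  T....
  TTF..
  T.TFT
  TTTTT

TTTF.
TTF..
T....
TTF..
T.TFT
TTTTT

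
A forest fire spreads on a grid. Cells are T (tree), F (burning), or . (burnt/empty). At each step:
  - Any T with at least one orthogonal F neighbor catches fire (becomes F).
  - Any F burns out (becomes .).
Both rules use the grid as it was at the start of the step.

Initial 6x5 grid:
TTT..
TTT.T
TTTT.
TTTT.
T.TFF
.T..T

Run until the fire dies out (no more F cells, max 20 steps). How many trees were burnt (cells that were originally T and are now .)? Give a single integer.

Step 1: +3 fires, +2 burnt (F count now 3)
Step 2: +2 fires, +3 burnt (F count now 2)
Step 3: +2 fires, +2 burnt (F count now 2)
Step 4: +3 fires, +2 burnt (F count now 3)
Step 5: +4 fires, +3 burnt (F count now 4)
Step 6: +2 fires, +4 burnt (F count now 2)
Step 7: +1 fires, +2 burnt (F count now 1)
Step 8: +0 fires, +1 burnt (F count now 0)
Fire out after step 8
Initially T: 19, now '.': 28
Total burnt (originally-T cells now '.'): 17

Answer: 17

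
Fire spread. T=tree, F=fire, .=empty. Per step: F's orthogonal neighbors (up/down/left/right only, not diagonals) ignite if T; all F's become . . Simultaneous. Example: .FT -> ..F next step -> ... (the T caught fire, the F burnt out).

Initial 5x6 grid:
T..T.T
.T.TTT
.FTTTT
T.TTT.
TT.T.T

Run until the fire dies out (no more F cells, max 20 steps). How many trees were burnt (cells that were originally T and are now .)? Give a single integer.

Step 1: +2 fires, +1 burnt (F count now 2)
Step 2: +2 fires, +2 burnt (F count now 2)
Step 3: +3 fires, +2 burnt (F count now 3)
Step 4: +5 fires, +3 burnt (F count now 5)
Step 5: +1 fires, +5 burnt (F count now 1)
Step 6: +1 fires, +1 burnt (F count now 1)
Step 7: +0 fires, +1 burnt (F count now 0)
Fire out after step 7
Initially T: 19, now '.': 25
Total burnt (originally-T cells now '.'): 14

Answer: 14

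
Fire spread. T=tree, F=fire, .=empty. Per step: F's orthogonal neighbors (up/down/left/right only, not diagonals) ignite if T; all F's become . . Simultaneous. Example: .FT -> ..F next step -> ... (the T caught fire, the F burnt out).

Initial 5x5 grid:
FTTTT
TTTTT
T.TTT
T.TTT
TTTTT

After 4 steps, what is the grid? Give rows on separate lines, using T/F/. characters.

Step 1: 2 trees catch fire, 1 burn out
  .FTTT
  FTTTT
  T.TTT
  T.TTT
  TTTTT
Step 2: 3 trees catch fire, 2 burn out
  ..FTT
  .FTTT
  F.TTT
  T.TTT
  TTTTT
Step 3: 3 trees catch fire, 3 burn out
  ...FT
  ..FTT
  ..TTT
  F.TTT
  TTTTT
Step 4: 4 trees catch fire, 3 burn out
  ....F
  ...FT
  ..FTT
  ..TTT
  FTTTT

....F
...FT
..FTT
..TTT
FTTTT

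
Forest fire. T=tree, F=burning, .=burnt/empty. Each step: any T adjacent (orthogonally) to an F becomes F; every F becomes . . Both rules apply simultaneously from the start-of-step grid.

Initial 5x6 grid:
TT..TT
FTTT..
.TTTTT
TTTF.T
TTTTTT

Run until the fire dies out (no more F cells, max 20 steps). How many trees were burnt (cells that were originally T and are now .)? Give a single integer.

Step 1: +5 fires, +2 burnt (F count now 5)
Step 2: +9 fires, +5 burnt (F count now 9)
Step 3: +4 fires, +9 burnt (F count now 4)
Step 4: +2 fires, +4 burnt (F count now 2)
Step 5: +0 fires, +2 burnt (F count now 0)
Fire out after step 5
Initially T: 22, now '.': 28
Total burnt (originally-T cells now '.'): 20

Answer: 20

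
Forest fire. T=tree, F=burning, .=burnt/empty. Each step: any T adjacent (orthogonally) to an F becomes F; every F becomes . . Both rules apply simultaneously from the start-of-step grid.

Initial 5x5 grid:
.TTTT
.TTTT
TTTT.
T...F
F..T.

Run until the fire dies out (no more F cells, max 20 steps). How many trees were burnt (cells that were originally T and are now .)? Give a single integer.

Step 1: +1 fires, +2 burnt (F count now 1)
Step 2: +1 fires, +1 burnt (F count now 1)
Step 3: +1 fires, +1 burnt (F count now 1)
Step 4: +2 fires, +1 burnt (F count now 2)
Step 5: +3 fires, +2 burnt (F count now 3)
Step 6: +2 fires, +3 burnt (F count now 2)
Step 7: +2 fires, +2 burnt (F count now 2)
Step 8: +1 fires, +2 burnt (F count now 1)
Step 9: +0 fires, +1 burnt (F count now 0)
Fire out after step 9
Initially T: 14, now '.': 24
Total burnt (originally-T cells now '.'): 13

Answer: 13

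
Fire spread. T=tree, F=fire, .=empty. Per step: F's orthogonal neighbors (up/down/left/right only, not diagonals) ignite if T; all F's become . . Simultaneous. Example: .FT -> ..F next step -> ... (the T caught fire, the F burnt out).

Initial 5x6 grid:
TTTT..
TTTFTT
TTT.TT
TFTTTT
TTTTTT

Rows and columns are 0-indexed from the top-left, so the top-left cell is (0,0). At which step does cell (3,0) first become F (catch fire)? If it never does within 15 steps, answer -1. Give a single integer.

Step 1: cell (3,0)='F' (+7 fires, +2 burnt)
  -> target ignites at step 1
Step 2: cell (3,0)='.' (+9 fires, +7 burnt)
Step 3: cell (3,0)='.' (+5 fires, +9 burnt)
Step 4: cell (3,0)='.' (+3 fires, +5 burnt)
Step 5: cell (3,0)='.' (+1 fires, +3 burnt)
Step 6: cell (3,0)='.' (+0 fires, +1 burnt)
  fire out at step 6

1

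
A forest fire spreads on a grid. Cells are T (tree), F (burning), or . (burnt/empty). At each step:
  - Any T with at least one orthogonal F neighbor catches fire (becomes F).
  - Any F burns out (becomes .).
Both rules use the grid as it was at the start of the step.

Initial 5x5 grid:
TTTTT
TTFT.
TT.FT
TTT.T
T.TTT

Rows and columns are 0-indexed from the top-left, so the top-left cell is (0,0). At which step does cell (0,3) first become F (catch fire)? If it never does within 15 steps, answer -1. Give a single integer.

Step 1: cell (0,3)='T' (+4 fires, +2 burnt)
Step 2: cell (0,3)='F' (+5 fires, +4 burnt)
  -> target ignites at step 2
Step 3: cell (0,3)='.' (+5 fires, +5 burnt)
Step 4: cell (0,3)='.' (+3 fires, +5 burnt)
Step 5: cell (0,3)='.' (+2 fires, +3 burnt)
Step 6: cell (0,3)='.' (+0 fires, +2 burnt)
  fire out at step 6

2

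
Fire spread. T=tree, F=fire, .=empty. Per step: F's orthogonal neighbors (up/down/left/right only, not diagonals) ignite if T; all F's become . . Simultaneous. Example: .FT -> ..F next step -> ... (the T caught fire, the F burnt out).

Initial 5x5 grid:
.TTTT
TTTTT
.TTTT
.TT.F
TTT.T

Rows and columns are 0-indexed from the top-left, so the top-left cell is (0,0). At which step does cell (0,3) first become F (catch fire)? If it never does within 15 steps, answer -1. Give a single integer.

Step 1: cell (0,3)='T' (+2 fires, +1 burnt)
Step 2: cell (0,3)='T' (+2 fires, +2 burnt)
Step 3: cell (0,3)='T' (+3 fires, +2 burnt)
Step 4: cell (0,3)='F' (+4 fires, +3 burnt)
  -> target ignites at step 4
Step 5: cell (0,3)='.' (+4 fires, +4 burnt)
Step 6: cell (0,3)='.' (+3 fires, +4 burnt)
Step 7: cell (0,3)='.' (+1 fires, +3 burnt)
Step 8: cell (0,3)='.' (+0 fires, +1 burnt)
  fire out at step 8

4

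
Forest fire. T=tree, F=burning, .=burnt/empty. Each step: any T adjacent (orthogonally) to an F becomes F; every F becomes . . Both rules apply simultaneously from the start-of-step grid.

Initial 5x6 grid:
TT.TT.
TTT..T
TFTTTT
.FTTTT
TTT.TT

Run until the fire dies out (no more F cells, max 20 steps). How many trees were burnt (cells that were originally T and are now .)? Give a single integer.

Step 1: +5 fires, +2 burnt (F count now 5)
Step 2: +7 fires, +5 burnt (F count now 7)
Step 3: +3 fires, +7 burnt (F count now 3)
Step 4: +3 fires, +3 burnt (F count now 3)
Step 5: +2 fires, +3 burnt (F count now 2)
Step 6: +0 fires, +2 burnt (F count now 0)
Fire out after step 6
Initially T: 22, now '.': 28
Total burnt (originally-T cells now '.'): 20

Answer: 20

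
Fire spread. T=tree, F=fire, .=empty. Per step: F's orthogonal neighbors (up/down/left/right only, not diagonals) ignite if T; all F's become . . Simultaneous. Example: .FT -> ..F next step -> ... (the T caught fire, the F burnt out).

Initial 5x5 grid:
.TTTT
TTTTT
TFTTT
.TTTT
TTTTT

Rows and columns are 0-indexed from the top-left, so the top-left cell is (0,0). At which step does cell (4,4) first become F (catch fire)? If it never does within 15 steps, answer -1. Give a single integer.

Step 1: cell (4,4)='T' (+4 fires, +1 burnt)
Step 2: cell (4,4)='T' (+6 fires, +4 burnt)
Step 3: cell (4,4)='T' (+6 fires, +6 burnt)
Step 4: cell (4,4)='T' (+4 fires, +6 burnt)
Step 5: cell (4,4)='F' (+2 fires, +4 burnt)
  -> target ignites at step 5
Step 6: cell (4,4)='.' (+0 fires, +2 burnt)
  fire out at step 6

5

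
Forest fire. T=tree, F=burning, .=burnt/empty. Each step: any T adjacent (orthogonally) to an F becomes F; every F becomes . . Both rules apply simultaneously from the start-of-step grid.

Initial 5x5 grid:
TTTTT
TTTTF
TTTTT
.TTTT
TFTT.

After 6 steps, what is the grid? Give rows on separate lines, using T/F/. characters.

Step 1: 6 trees catch fire, 2 burn out
  TTTTF
  TTTF.
  TTTTF
  .FTTT
  F.FT.
Step 2: 7 trees catch fire, 6 burn out
  TTTF.
  TTF..
  TFTF.
  ..FTF
  ...F.
Step 3: 5 trees catch fire, 7 burn out
  TTF..
  TF...
  F.F..
  ...F.
  .....
Step 4: 2 trees catch fire, 5 burn out
  TF...
  F....
  .....
  .....
  .....
Step 5: 1 trees catch fire, 2 burn out
  F....
  .....
  .....
  .....
  .....
Step 6: 0 trees catch fire, 1 burn out
  .....
  .....
  .....
  .....
  .....

.....
.....
.....
.....
.....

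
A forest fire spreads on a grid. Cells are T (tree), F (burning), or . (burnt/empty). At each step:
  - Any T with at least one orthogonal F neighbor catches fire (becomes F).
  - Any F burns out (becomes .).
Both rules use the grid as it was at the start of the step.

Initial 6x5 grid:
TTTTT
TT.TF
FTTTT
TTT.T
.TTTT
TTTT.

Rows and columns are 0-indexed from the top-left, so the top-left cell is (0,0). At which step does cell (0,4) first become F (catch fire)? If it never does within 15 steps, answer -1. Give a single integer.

Step 1: cell (0,4)='F' (+6 fires, +2 burnt)
  -> target ignites at step 1
Step 2: cell (0,4)='.' (+7 fires, +6 burnt)
Step 3: cell (0,4)='.' (+5 fires, +7 burnt)
Step 4: cell (0,4)='.' (+3 fires, +5 burnt)
Step 5: cell (0,4)='.' (+3 fires, +3 burnt)
Step 6: cell (0,4)='.' (+0 fires, +3 burnt)
  fire out at step 6

1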